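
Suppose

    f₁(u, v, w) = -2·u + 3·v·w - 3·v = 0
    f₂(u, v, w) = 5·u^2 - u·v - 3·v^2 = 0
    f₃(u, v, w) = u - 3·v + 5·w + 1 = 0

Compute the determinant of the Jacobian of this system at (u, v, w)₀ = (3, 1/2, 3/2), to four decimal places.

-285.0000

J = [[-2, 3·w - 3, 3·v], [10·u - v, -u - 6·v, 0], [1, -3, 5]].
At the point, J = [[-2.0000, 1.5000, 1.5000], [29.5000, -6.0000, 0.0000], [1.0000, -3.0000, 5.0000]].
det J = -285.0000.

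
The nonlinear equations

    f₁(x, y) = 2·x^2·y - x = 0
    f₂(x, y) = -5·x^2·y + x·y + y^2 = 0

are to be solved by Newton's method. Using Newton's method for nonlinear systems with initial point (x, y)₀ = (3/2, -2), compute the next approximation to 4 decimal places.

(0.7678, -1.7820)

At (3/2, -2): F = (-10.5000, 23.5000).
Jacobian J = [[4·x·y - 1, 2·x^2], [-10·x·y + y, -5·x^2 + x + 2·y]].
At the point, J = [[-13.0000, 4.5000], [28.0000, -13.7500]] (det J = 52.7500).
Solving J·Δ = −F gives Δ = (-0.7322, 0.2180).
Then the next iterate is (x, y)₁ = (0.7678, -1.7820).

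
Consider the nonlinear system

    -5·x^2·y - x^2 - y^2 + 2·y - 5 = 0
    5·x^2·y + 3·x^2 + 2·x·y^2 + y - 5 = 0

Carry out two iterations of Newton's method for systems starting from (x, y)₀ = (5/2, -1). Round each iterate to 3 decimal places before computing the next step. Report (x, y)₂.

(2.309, -0.425)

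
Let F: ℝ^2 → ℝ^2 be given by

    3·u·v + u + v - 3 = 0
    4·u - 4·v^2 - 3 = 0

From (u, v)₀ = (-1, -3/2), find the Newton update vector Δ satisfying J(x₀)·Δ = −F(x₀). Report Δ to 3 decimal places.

(-1.294, 1.765)

At (-1, -3/2): F = (-1.000, -16.000).
Jacobian J = [[3·v + 1, 3·u + 1], [4, -8·v]].
At the point, J = [[-3.500, -2.000], [4.000, 12.000]] (det J = -34.000).
Solving J·Δ = −F gives Δ = (-1.294, 1.765).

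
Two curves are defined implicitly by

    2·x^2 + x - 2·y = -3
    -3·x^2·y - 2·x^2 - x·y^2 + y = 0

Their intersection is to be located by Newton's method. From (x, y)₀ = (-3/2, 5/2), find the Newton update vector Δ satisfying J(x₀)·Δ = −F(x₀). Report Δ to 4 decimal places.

At (-3/2, 5/2): F = (1.0000, -9.5000).
Jacobian J = [[4·x + 1, -2], [-6·x·y - 4·x - y^2, -3·x^2 - 2·x·y + 1]].
At the point, J = [[-5.0000, -2.0000], [22.2500, 1.7500]] (det J = 35.7500).
Solving J·Δ = −F gives Δ = (0.4825, -0.7063).

(0.4825, -0.7063)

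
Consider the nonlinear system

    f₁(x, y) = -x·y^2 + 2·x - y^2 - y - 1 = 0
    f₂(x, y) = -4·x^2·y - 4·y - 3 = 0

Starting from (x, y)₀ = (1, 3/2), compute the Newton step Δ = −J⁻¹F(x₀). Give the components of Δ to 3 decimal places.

At (1, 3/2): F = (-5.000, -15.000).
Jacobian J = [[-y^2 + 2, -2·x·y - 2·y - 1], [-8·x·y, -4·x^2 - 4]].
At the point, J = [[-0.250, -7.000], [-12.000, -8.000]] (det J = -82.000).
Solving J·Δ = −F gives Δ = (-0.793, -0.686).

(-0.793, -0.686)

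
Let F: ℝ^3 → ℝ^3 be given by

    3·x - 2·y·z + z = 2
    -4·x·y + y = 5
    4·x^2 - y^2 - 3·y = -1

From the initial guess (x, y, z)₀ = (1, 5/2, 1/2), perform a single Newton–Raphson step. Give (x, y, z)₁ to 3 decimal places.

(0.291, 0.697, 0.169)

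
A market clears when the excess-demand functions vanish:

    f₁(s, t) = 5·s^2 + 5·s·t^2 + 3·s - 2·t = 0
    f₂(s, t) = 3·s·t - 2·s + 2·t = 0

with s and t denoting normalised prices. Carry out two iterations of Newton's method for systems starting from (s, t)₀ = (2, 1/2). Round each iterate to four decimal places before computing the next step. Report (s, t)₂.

(0.3933, 0.3057)

At (2, 1/2): F = (27.5000, 0.0000).
Jacobian J = [[10·s + 5·t^2 + 3, 10·s·t - 2], [3·t - 2, 3·s + 2]].
At the point, J = [[24.2500, 8.0000], [-0.5000, 8.0000]] (det J = 198.0000).
Solving J·Δ = −F gives Δ = (-1.1111, -0.0694).
Then the next iterate is (s, t)₁ = (0.8889, 0.4306).
Round to (0.8889, 0.4306) and repeat: F = (6.580299, 0.231681), J = [[12.816082, 1.827603], [-0.7082, 4.6667]].
Δ = (-0.4956, -0.1249), so (s, t)₂ = (0.3933, 0.3057).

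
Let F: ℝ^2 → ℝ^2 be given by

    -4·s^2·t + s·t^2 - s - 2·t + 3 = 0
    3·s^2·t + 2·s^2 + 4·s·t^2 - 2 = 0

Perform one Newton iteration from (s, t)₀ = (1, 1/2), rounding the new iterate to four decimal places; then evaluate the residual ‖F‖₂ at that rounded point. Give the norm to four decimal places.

2.5284

At (1, 1/2): F = (-0.7500, 2.5000).
Jacobian J = [[-8·s·t + t^2 - 1, -4·s^2 + 2·s·t - 2], [6·s·t + 4·s + 4·t^2, 3·s^2 + 8·s·t]].
At the point, J = [[-4.7500, -5.0000], [8.0000, 7.0000]] (det J = 6.7500).
Solving J·Δ = −F gives Δ = (-1.0741, 0.8704).
Then the next iterate is (s, t)₁ = (-0.0741, 1.3704).
Re-evaluating at (-0.0741, 1.3704): F = (0.164042, -2.523083), so ‖F‖₂ = 2.5284.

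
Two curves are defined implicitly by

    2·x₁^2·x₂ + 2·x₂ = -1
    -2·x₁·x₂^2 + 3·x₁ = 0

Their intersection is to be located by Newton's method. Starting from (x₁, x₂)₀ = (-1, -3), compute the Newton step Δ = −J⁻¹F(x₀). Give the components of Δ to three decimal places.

(0.857, 0.179)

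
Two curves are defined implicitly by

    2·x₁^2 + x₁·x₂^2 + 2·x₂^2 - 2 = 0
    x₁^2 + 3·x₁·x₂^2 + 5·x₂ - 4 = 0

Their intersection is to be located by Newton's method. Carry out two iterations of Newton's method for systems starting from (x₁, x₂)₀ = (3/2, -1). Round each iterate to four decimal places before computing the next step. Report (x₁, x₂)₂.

(1.9382, 2.0349)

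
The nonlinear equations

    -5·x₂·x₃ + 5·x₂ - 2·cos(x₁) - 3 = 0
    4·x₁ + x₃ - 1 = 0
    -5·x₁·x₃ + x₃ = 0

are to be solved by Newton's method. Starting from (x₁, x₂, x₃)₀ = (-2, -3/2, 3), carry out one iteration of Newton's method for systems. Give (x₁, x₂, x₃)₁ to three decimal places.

(-0.322, -1.056, 2.288)

At (-2, -3/2, 3): F = (12.83229, -6.000, 33.000).
Jacobian J = [[2·sin(x₁), -5·x₃ + 5, -5·x₂], [4, 0, 1], [-5·x₃, 0, -5·x₁ + 1]].
At the point, J = [[-1.81859, -10.000, 7.500], [4.000, 0.000, 1.000], [-15.000, 0.000, 11.000]] (det J = 590.000).
Solving J·Δ = −F gives Δ = (1.678, 0.444, -0.712).
Then the next iterate is (x₁, x₂, x₃)₁ = (-0.322, -1.056, 2.288).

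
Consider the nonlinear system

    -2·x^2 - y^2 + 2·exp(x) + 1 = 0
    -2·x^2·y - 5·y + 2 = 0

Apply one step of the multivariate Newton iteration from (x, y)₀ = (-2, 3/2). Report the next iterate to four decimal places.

At (-2, 3/2): F = (-8.979329, -17.5000).
Jacobian J = [[-4·x + 2·exp(x), -2·y], [-4·x·y, -2·x^2 - 5]].
At the point, J = [[8.270671, -3.0000], [12.0000, -13.0000]] (det J = -71.518717).
Solving J·Δ = −F gives Δ = (0.8981, -0.5171).
Then the next iterate is (x, y)₁ = (-1.1019, 0.9829).

(-1.1019, 0.9829)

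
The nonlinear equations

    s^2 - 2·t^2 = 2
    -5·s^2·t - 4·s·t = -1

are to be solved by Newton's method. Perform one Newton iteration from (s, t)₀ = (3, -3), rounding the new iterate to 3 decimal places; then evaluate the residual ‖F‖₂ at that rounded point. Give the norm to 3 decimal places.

49.840

At (3, -3): F = (-11.000, 172.000).
Jacobian J = [[2·s, -4·t], [-10·s·t - 4·t, -5·s^2 - 4·s]].
At the point, J = [[6.000, 12.000], [102.000, -57.000]] (det J = -1566.000).
Solving J·Δ = −F gives Δ = (-0.918, 1.375).
Then the next iterate is (s, t)₁ = (2.082, -1.625).
Re-evaluating at (2.082, -1.625): F = (-2.94653, 49.75263), so ‖F‖₂ = 49.840.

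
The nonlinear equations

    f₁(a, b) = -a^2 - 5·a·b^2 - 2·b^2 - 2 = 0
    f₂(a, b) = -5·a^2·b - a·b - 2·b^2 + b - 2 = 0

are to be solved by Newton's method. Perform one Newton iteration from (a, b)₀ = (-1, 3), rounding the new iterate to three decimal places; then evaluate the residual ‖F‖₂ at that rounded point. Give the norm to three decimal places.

At (-1, 3): F = (24.000, -29.000).
Jacobian J = [[-2·a - 5·b^2, -10·a·b - 4·b], [-10·a·b - b, -5·a^2 - a - 4·b + 1]].
At the point, J = [[-43.000, 18.000], [27.000, -15.000]] (det J = 159.000).
Solving J·Δ = −F gives Δ = (-1.019, -3.767).
Then the next iterate is (a, b)₁ = (-2.019, -0.767).
Re-evaluating at (-2.019, -0.767): F = (-1.31416, 10.14069), so ‖F‖₂ = 10.225.

10.225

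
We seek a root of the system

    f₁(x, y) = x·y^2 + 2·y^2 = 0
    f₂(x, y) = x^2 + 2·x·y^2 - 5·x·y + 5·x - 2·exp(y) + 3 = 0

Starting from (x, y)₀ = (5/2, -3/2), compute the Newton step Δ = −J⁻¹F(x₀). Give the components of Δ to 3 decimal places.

(-1.750, 0.458)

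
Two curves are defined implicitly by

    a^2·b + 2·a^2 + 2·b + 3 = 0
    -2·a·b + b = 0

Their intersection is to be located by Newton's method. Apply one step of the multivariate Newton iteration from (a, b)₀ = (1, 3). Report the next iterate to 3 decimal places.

(1.625, -3.750)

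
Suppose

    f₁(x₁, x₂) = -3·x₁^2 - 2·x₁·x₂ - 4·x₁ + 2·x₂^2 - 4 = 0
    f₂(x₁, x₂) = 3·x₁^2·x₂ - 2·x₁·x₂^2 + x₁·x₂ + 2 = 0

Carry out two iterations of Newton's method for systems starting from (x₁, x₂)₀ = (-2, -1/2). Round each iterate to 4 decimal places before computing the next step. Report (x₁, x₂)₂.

(3.8143, 2.8788)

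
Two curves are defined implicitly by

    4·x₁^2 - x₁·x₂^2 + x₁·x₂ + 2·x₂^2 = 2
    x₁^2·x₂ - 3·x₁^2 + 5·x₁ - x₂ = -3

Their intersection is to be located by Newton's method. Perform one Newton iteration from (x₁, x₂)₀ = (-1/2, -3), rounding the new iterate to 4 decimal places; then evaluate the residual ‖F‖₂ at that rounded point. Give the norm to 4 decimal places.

5.4805

At (-1/2, -3): F = (23.0000, 2.0000).
Jacobian J = [[8·x₁ - x₂^2 + x₂, -2·x₁·x₂ + x₁ + 4·x₂], [2·x₁·x₂ - 6·x₁ + 5, x₁^2 - 1]].
At the point, J = [[-16.0000, -15.5000], [11.0000, -0.7500]] (det J = 182.5000).
Solving J·Δ = −F gives Δ = (-0.0753, 1.5616).
Then the next iterate is (x₁, x₂)₁ = (-0.5753, -1.4384).
Re-evaluating at (-0.5753, -1.4384): F = (5.479674, 0.092922), so ‖F‖₂ = 5.4805.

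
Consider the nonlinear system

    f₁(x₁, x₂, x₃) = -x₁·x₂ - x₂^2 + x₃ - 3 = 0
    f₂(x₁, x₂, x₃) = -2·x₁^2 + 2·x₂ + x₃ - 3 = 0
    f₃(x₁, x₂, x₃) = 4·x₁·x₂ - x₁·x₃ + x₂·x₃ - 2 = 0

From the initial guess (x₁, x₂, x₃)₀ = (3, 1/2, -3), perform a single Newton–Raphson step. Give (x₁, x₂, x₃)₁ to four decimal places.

At (3, 1/2, -3): F = (-7.7500, -23.0000, 11.5000).
Jacobian J = [[-x₂, -x₁ - 2·x₂, 1], [-4·x₁, 2, 1], [4·x₂ - x₃, 4·x₁ + x₃, -x₁ + x₂]].
At the point, J = [[-0.5000, -4.0000, 1.0000], [-12.0000, 2.0000, 1.0000], [5.0000, 9.0000, -2.5000]] (det J = -11.0000).
Solving J·Δ = −F gives Δ = (5.6818, 13.4318, 64.3182).
Then the next iterate is (x₁, x₂, x₃)₁ = (8.6818, 13.9318, 61.3182).

(8.6818, 13.9318, 61.3182)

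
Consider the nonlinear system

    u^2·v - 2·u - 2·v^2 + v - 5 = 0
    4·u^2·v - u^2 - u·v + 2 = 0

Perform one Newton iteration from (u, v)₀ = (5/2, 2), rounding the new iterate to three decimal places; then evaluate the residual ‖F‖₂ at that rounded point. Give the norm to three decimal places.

15.321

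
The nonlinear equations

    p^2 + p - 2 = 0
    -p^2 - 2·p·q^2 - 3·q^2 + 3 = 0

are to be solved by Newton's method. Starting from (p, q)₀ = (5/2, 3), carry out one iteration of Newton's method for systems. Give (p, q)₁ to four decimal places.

At (5/2, 3): F = (6.7500, -75.2500).
Jacobian J = [[2·p + 1, 0], [-2·p - 2·q^2, -4·p·q - 6·q]].
At the point, J = [[6.0000, 0.0000], [-23.0000, -48.0000]] (det J = -288.0000).
Solving J·Δ = −F gives Δ = (-1.1250, -1.0286).
Then the next iterate is (p, q)₁ = (1.3750, 1.9714).

(1.3750, 1.9714)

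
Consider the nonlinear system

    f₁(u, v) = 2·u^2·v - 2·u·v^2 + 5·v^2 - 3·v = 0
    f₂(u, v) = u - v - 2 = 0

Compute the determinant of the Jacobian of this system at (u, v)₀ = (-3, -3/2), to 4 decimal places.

J = [[4·u·v - 2·v^2, 2·u^2 - 4·u·v + 10·v - 3], [1, -1]].
At the point, J = [[13.5000, -18.0000], [1.0000, -1.0000]].
det J = 4.5000.

4.5000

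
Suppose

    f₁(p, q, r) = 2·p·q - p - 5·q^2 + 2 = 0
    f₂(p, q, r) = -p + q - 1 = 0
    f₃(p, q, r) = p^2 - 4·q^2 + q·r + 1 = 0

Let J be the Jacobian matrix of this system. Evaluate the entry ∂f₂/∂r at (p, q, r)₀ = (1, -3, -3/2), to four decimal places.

0.0000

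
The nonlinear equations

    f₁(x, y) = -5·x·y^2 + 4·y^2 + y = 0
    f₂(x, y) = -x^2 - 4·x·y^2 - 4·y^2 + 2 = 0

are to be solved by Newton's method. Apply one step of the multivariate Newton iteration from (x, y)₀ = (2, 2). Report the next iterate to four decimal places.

At (2, 2): F = (-22.0000, -50.0000).
Jacobian J = [[-5·y^2, -10·x·y + 8·y + 1], [-2·x - 4·y^2, -8·x·y - 8·y]].
At the point, J = [[-20.0000, -23.0000], [-20.0000, -48.0000]] (det J = 500.0000).
Solving J·Δ = −F gives Δ = (0.1880, -1.1200).
Then the next iterate is (x, y)₁ = (2.1880, 0.8800).

(2.1880, 0.8800)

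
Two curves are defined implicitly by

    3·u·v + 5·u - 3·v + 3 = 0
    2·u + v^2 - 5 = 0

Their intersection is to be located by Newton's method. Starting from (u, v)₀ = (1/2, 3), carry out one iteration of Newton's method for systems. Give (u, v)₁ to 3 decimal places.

(0.345, 2.218)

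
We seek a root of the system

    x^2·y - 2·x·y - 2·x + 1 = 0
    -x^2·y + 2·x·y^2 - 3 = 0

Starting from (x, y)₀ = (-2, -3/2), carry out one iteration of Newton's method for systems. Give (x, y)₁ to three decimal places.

At (-2, -3/2): F = (-7.000, -6.000).
Jacobian J = [[2·x·y - 2·y - 2, x^2 - 2·x], [-2·x·y + 2·y^2, -x^2 + 4·x·y]].
At the point, J = [[7.000, 8.000], [-1.500, 8.000]] (det J = 68.000).
Solving J·Δ = −F gives Δ = (0.118, 0.772).
Then the next iterate is (x, y)₁ = (-1.882, -0.728).

(-1.882, -0.728)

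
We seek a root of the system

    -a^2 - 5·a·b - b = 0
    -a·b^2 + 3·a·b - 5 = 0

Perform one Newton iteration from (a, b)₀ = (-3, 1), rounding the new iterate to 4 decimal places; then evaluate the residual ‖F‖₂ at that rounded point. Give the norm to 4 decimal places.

At (-3, 1): F = (5.0000, -11.0000).
Jacobian J = [[-2·a - 5·b, -5·a - 1], [-b^2 + 3·b, -2·a·b + 3·a]].
At the point, J = [[1.0000, 14.0000], [2.0000, -3.0000]] (det J = -31.0000).
Solving J·Δ = −F gives Δ = (4.4839, -0.6774).
Then the next iterate is (a, b)₁ = (1.4839, 0.3226).
Re-evaluating at (1.4839, 0.3226): F = (-4.918090, -3.718312), so ‖F‖₂ = 6.1655.

6.1655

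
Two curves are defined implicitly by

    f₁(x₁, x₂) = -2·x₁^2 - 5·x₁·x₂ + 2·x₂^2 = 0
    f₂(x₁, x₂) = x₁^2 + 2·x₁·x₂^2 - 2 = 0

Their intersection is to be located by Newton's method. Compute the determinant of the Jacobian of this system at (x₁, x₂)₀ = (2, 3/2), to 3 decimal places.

-152.000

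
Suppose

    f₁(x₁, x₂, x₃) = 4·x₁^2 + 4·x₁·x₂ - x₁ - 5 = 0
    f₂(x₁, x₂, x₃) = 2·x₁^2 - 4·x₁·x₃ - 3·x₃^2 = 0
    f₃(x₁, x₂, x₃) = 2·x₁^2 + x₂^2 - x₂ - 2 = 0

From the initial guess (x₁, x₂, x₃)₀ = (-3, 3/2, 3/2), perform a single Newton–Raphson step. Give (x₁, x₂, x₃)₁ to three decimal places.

At (-3, 3/2, 3/2): F = (16.000, 29.250, 16.750).
Jacobian J = [[8·x₁ + 4·x₂ - 1, 4·x₁, 0], [4·x₁ - 4·x₃, 0, -4·x₁ - 6·x₃], [4·x₁, 2·x₂ - 1, 0]].
At the point, J = [[-19.000, -12.000, 0.000], [-18.000, 0.000, 3.000], [-12.000, 2.000, 0.000]] (det J = 546.000).
Solving J·Δ = −F gives Δ = (1.280, -0.694, -2.069).
Then the next iterate is (x₁, x₂, x₃)₁ = (-1.720, 0.806, -0.569).

(-1.720, 0.806, -0.569)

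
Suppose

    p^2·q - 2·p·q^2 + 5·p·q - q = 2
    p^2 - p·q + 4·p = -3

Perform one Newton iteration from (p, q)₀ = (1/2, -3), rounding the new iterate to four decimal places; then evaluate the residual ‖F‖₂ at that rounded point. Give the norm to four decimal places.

47.4898

At (1/2, -3): F = (-16.2500, 6.7500).
Jacobian J = [[2·p·q - 2·q^2 + 5·q, p^2 - 4·p·q + 5·p - 1], [2·p - q + 4, -p]].
At the point, J = [[-36.0000, 7.7500], [8.0000, -0.5000]] (det J = -44.0000).
Solving J·Δ = −F gives Δ = (-1.0043, -2.5682).
Then the next iterate is (p, q)₁ = (-0.5043, -5.5682).
Re-evaluating at (-0.5043, -5.5682): F = (47.463813, -1.570925), so ‖F‖₂ = 47.4898.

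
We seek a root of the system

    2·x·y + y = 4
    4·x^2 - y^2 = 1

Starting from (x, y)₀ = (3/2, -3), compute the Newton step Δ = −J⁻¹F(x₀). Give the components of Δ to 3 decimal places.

At (3/2, -3): F = (-16.000, -1.000).
Jacobian J = [[2·y, 2·x + 1], [8·x, -2·y]].
At the point, J = [[-6.000, 4.000], [12.000, 6.000]] (det J = -84.000).
Solving J·Δ = −F gives Δ = (-1.095, 2.357).

(-1.095, 2.357)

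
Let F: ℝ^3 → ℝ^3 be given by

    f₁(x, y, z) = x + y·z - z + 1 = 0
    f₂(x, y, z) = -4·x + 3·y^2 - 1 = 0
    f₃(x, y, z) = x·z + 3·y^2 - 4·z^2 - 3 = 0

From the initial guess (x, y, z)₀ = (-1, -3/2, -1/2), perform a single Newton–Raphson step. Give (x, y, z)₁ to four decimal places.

(0.1376, -0.9223, 0.3395)

At (-1, -3/2, -1/2): F = (1.2500, 9.7500, 3.2500).
Jacobian J = [[1, z, y - 1], [-4, 6·y, 0], [z, 6·y, x - 8·z]].
At the point, J = [[1.0000, -0.5000, -2.5000], [-4.0000, -9.0000, 0.0000], [-0.5000, -9.0000, 3.0000]] (det J = -111.7500).
Solving J·Δ = −F gives Δ = (1.1376, 0.5777, 0.8395).
Then the next iterate is (x, y, z)₁ = (0.1376, -0.9223, 0.3395).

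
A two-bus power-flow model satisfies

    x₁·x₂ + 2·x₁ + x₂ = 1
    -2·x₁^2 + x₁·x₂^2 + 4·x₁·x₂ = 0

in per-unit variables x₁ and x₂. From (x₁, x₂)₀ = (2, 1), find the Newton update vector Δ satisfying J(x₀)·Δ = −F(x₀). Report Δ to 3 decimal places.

(-1.467, -0.533)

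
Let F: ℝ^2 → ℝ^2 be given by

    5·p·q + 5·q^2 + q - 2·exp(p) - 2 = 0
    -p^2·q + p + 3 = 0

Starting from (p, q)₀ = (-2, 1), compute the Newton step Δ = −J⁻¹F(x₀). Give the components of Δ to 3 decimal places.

At (-2, 1): F = (-6.27067, -3.000).
Jacobian J = [[5·q - 2·exp(p), 5·p + 10·q + 1], [-2·p·q + 1, -p^2]].
At the point, J = [[4.72933, 1.000], [5.000, -4.000]] (det J = -23.91732).
Solving J·Δ = −F gives Δ = (1.174, 0.718).

(1.174, 0.718)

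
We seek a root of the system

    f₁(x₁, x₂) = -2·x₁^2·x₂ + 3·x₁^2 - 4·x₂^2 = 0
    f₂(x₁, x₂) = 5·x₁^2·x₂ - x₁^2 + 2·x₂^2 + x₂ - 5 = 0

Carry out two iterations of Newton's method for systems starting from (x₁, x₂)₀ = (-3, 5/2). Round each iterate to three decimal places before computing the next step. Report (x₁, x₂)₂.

(-1.453, 1.127)

At (-3, 5/2): F = (-43.000, 113.500).
Jacobian J = [[-4·x₁·x₂ + 6·x₁, -2·x₁^2 - 8·x₂], [10·x₁·x₂ - 2·x₁, 5·x₁^2 + 4·x₂ + 1]].
At the point, J = [[12.000, -38.000], [-69.000, 56.000]] (det J = -1950.000).
Solving J·Δ = −F gives Δ = (0.977, -0.823).
Then the next iterate is (x₁, x₂)₁ = (-2.023, 1.677).
Round to (-2.023, 1.677) and repeat: F = (-12.69807, 32.52498), J = [[1.43228, -21.60106], [-29.87971, 28.17065]].
Δ = (0.570, -0.550), so (x₁, x₂)₂ = (-1.453, 1.127).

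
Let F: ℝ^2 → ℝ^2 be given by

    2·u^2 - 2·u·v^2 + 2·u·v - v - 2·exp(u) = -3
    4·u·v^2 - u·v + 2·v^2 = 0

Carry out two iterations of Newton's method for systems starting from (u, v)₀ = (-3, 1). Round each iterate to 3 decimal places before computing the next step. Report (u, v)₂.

(-0.495, 0.960)

At (-3, 1): F = (19.90043, -7.000).
Jacobian J = [[4·u - 2·v^2 + 2·v - 2·exp(u), -4·u·v + 2·u - 1], [4·v^2 - v, 8·u·v - u + 4·v]].
At the point, J = [[-12.09957, 5.000], [3.000, -17.000]] (det J = 190.69276).
Solving J·Δ = −F gives Δ = (1.591, -0.131).
Then the next iterate is (u, v)₁ = (-1.409, 0.869).
Round to (-1.409, 0.869) and repeat: F = (5.29199, -1.52134), J = [[-5.89710, 1.07968], [2.15164, -4.91037]].
Δ = (0.914, 0.091), so (u, v)₂ = (-0.495, 0.960).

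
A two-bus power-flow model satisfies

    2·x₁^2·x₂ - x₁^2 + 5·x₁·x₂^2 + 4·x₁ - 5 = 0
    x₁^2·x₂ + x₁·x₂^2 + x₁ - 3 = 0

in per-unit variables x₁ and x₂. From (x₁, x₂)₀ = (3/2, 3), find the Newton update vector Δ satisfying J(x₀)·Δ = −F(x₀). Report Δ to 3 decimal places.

At (3/2, 3): F = (79.750, 18.750).
Jacobian J = [[4·x₁·x₂ - 2·x₁ + 5·x₂^2 + 4, 2·x₁^2 + 10·x₁·x₂], [2·x₁·x₂ + x₂^2 + 1, x₁^2 + 2·x₁·x₂]].
At the point, J = [[64.000, 49.500], [19.000, 11.250]] (det J = -220.500).
Solving J·Δ = −F gives Δ = (-0.140, -1.430).

(-0.140, -1.430)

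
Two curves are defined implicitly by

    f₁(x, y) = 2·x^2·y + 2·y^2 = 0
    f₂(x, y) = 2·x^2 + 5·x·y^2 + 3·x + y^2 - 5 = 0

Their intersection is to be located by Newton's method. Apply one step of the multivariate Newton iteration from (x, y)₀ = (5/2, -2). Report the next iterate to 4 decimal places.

(1.8478, -1.1208)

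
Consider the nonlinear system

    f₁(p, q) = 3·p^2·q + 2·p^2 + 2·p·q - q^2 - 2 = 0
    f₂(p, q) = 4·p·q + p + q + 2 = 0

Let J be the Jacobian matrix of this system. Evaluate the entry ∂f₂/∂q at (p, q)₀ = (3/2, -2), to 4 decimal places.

7.0000

∂f₂/∂q = 4·p + 1.
At (3/2, -2) this is 7.0000.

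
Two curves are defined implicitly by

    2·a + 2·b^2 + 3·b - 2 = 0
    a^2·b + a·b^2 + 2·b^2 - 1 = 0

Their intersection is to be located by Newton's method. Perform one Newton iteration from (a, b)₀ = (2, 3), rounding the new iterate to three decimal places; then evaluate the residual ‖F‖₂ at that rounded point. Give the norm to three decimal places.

At (2, 3): F = (29.000, 47.000).
Jacobian J = [[2, 4·b + 3], [2·a·b + b^2, a^2 + 2·a·b + 4·b]].
At the point, J = [[2.000, 15.000], [21.000, 28.000]] (det J = -259.000).
Solving J·Δ = −F gives Δ = (0.413, -1.988).
Then the next iterate is (a, b)₁ = (2.413, 1.012).
Re-evaluating at (2.413, 1.012): F = (7.91029, 9.41199), so ‖F‖₂ = 12.295.

12.295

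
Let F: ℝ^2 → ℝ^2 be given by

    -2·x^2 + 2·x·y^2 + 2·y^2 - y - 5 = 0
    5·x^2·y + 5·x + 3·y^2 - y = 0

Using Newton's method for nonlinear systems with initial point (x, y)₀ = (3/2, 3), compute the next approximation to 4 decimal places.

At (3/2, 3): F = (32.5000, 65.2500).
Jacobian J = [[-4·x + 2·y^2, 4·x·y + 4·y - 1], [10·x·y + 5, 5·x^2 + 6·y - 1]].
At the point, J = [[12.0000, 29.0000], [50.0000, 28.2500]] (det J = -1111.0000).
Solving J·Δ = −F gives Δ = (-0.8768, -0.7579).
Then the next iterate is (x, y)₁ = (0.6232, 2.2421).

(0.6232, 2.2421)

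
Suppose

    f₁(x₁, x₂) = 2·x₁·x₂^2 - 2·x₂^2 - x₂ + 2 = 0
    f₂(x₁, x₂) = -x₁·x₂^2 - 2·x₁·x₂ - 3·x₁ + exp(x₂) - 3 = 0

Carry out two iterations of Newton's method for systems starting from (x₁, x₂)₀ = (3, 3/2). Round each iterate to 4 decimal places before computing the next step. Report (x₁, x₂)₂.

(-0.5069, 1.1722)

At (3, 3/2): F = (9.5000, -23.268311).
Jacobian J = [[2·x₂^2, 4·x₁·x₂ - 4·x₂ - 1], [-x₂^2 - 2·x₂ - 3, -2·x₁·x₂ - 2·x₁ + exp(x₂)]].
At the point, J = [[4.5000, 11.0000], [-8.2500, -10.518311]] (det J = 43.417601).
Solving J·Δ = −F gives Δ = (-3.5936, 0.6065).
Then the next iterate is (x₁, x₂)₁ = (-0.5936, 2.1065).
Round to (-0.5936, 2.1065) and repeat: F = (-14.249197, 12.135066), J = [[8.874685, -14.427674], [-11.650342, 11.907460]].
Δ = (0.0867, -0.9343), so (x₁, x₂)₂ = (-0.5069, 1.1722).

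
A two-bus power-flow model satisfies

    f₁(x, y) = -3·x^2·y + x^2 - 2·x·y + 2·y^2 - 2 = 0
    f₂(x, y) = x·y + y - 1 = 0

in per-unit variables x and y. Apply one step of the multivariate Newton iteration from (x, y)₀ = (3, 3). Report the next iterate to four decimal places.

At (3, 3): F = (-74.0000, 11.0000).
Jacobian J = [[-6·x·y + 2·x - 2·y, -3·x^2 - 2·x + 4·y], [y, x + 1]].
At the point, J = [[-54.0000, -21.0000], [3.0000, 4.0000]] (det J = -153.0000).
Solving J·Δ = −F gives Δ = (-0.4248, -2.4314).
Then the next iterate is (x, y)₁ = (2.5752, 0.5686).

(2.5752, 0.5686)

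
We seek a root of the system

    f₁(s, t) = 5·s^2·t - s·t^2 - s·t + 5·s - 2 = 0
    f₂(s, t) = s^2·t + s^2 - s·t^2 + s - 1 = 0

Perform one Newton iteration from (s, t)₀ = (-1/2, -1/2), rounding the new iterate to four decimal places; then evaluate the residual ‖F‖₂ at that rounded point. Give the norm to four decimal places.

26.7940

At (-1/2, -1/2): F = (-5.2500, -1.2500).
Jacobian J = [[10·s·t - t^2 - t + 5, 5·s^2 - 2·s·t - s], [2·s·t + 2·s - t^2 + 1, s^2 - 2·s·t]].
At the point, J = [[7.7500, 1.2500], [0.2500, -0.2500]] (det J = -2.2500).
Solving J·Δ = −F gives Δ = (1.2778, -3.7222).
Then the next iterate is (s, t)₁ = (0.7778, -4.2222).
Re-evaluating at (0.7778, -4.2222): F = (-21.464374, -16.037363), so ‖F‖₂ = 26.7940.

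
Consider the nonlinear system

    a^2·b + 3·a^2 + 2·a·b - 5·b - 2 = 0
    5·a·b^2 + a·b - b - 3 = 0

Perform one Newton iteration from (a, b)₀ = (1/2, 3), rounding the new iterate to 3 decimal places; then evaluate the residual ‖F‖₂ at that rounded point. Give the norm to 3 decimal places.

2.168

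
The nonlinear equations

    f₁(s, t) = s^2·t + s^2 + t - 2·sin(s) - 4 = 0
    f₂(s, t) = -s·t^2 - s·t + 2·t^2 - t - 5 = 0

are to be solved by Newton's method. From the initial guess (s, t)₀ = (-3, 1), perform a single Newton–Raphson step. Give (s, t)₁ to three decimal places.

At (-3, 1): F = (15.28224, 2.000).
Jacobian J = [[2·s·t + 2·s - 2·cos(s), s^2 + 1], [-t^2 - t, -2·s·t - s + 4·t - 1]].
At the point, J = [[-10.02002, 10.000], [-2.000, 12.000]] (det J = -100.24018).
Solving J·Δ = −F gives Δ = (1.630, 0.105).
Then the next iterate is (s, t)₁ = (-1.370, 1.105).

(-1.370, 1.105)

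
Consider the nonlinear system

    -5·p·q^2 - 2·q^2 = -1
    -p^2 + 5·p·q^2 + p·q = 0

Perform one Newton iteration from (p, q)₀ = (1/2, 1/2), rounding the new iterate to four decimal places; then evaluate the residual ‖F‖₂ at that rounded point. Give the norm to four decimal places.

64.8910

At (1/2, 1/2): F = (-0.1250, 0.6250).
Jacobian J = [[-5·q^2, -10·p·q - 4·q], [-2·p + 5·q^2 + q, 10·p·q + p]].
At the point, J = [[-1.2500, -4.5000], [0.7500, 3.0000]] (det J = -0.3750).
Solving J·Δ = −F gives Δ = (6.5000, -1.8333).
Then the next iterate is (p, q)₁ = (7.0000, -1.3333).
Re-evaluating at (7.0000, -1.3333): F = (-64.774489, 3.886011), so ‖F‖₂ = 64.8910.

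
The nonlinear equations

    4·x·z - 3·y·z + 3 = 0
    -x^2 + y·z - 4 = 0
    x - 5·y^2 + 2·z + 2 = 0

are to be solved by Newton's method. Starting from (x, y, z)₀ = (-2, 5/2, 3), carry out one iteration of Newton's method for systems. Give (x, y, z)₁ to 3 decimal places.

At (-2, 5/2, 3): F = (-43.500, -0.500, -25.250).
Jacobian J = [[4·z, -3·z, 4·x - 3·y], [-2·x, z, y], [1, -10·y, 2]].
At the point, J = [[12.000, -9.000, -15.500], [4.000, 3.000, 2.500], [1.000, -25.000, 2.000]] (det J = 2468.000).
Solving J·Δ = −F gives Δ = (1.535, -1.030, -1.020).
Then the next iterate is (x, y, z)₁ = (-0.465, 1.470, 1.980).

(-0.465, 1.470, 1.980)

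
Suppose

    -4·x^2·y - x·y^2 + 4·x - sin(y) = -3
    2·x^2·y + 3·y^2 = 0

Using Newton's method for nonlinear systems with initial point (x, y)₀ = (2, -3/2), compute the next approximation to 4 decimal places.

At (2, -3/2): F = (31.497495, -5.2500).
Jacobian J = [[-8·x·y - y^2 + 4, -4·x^2 - 2·x·y - cos(y)], [4·x·y, 2·x^2 + 6·y]].
At the point, J = [[25.7500, -10.070737], [-12.0000, -1.0000]] (det J = -146.598846).
Solving J·Δ = −F gives Δ = (-0.5755, 1.6561).
Then the next iterate is (x, y)₁ = (1.4245, 0.1561).

(1.4245, 0.1561)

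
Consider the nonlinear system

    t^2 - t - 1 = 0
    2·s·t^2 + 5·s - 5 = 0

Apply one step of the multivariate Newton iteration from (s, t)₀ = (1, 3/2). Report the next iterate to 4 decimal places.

At (1, 3/2): F = (-0.2500, 4.5000).
Jacobian J = [[0, 2·t - 1], [2·t^2 + 5, 4·s·t]].
At the point, J = [[0.0000, 2.0000], [9.5000, 6.0000]] (det J = -19.0000).
Solving J·Δ = −F gives Δ = (-0.5526, 0.1250).
Then the next iterate is (s, t)₁ = (0.4474, 1.6250).

(0.4474, 1.6250)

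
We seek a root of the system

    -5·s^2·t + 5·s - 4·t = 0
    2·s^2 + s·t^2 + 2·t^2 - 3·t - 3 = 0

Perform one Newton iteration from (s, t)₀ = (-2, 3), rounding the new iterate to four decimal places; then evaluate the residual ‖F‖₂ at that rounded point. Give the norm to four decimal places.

25.9720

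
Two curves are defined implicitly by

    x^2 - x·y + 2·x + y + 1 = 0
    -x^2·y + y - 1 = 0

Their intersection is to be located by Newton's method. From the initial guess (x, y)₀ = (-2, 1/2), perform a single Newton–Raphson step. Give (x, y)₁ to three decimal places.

(-2.000, -0.333)

At (-2, 1/2): F = (2.500, -2.500).
Jacobian J = [[2·x - y + 2, -x + 1], [-2·x·y, -x^2 + 1]].
At the point, J = [[-2.500, 3.000], [2.000, -3.000]] (det J = 1.500).
Solving J·Δ = −F gives Δ = (0.000, -0.833).
Then the next iterate is (x, y)₁ = (-2.000, -0.333).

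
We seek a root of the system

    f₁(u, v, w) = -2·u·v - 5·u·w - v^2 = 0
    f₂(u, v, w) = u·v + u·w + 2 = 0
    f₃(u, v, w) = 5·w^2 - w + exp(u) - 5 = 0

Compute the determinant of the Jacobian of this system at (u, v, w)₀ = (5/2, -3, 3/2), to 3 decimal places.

J = [[-2·v - 5·w, -2·u - 2·v, -5·u], [v + w, u, u], [exp(u), 0, 10·w - 1]].
At the point, J = [[-1.500, 1.000, -12.500], [-1.500, 2.500, 2.500], [12.18249, 0.000, 14.000]].
det J = 379.659.

379.659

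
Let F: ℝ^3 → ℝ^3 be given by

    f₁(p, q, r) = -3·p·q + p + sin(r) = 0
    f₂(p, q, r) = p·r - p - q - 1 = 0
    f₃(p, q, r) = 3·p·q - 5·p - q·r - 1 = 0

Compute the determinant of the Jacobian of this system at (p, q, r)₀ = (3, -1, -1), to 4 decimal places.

58.8715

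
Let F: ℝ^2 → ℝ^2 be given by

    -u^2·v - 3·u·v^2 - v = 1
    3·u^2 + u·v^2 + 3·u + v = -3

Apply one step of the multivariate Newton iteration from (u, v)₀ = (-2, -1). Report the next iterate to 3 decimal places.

(-1.111, -0.778)

At (-2, -1): F = (10.000, 6.000).
Jacobian J = [[-2·u·v - 3·v^2, -u^2 - 6·u·v - 1], [6·u + v^2 + 3, 2·u·v + 1]].
At the point, J = [[-7.000, -17.000], [-8.000, 5.000]] (det J = -171.000).
Solving J·Δ = −F gives Δ = (0.889, 0.222).
Then the next iterate is (u, v)₁ = (-1.111, -0.778).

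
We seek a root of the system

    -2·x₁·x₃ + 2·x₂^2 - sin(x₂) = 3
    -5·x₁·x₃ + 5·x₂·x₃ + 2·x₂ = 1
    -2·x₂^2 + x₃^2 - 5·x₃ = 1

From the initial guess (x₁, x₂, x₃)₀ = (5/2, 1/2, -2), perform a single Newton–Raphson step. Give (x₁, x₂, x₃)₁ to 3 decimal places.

At (5/2, 1/2, -2): F = (7.02057, 20.000, 12.500).
Jacobian J = [[-2·x₃, 4·x₂ - cos(x₂), -2·x₁], [-5·x₃, 5·x₃ + 2, -5·x₁ + 5·x₂], [0, -4·x₂, 2·x₃ - 5]].
At the point, J = [[4.000, 1.12242, -5.000], [10.000, -8.000, -10.000], [0.000, -2.000, -9.000]] (det J = 409.01757).
Solving J·Δ = −F gives Δ = (-0.310, 0.521, 1.273).
Then the next iterate is (x₁, x₂, x₃)₁ = (2.190, 1.021, -0.727).

(2.190, 1.021, -0.727)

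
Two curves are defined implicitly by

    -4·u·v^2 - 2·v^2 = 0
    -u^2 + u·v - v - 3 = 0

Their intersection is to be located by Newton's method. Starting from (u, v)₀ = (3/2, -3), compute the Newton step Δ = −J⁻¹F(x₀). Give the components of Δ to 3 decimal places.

At (3/2, -3): F = (-72.000, -6.750).
Jacobian J = [[-4·v^2, -8·u·v - 4·v], [-2·u + v, u - 1]].
At the point, J = [[-36.000, 48.000], [-6.000, 0.500]] (det J = 270.000).
Solving J·Δ = −F gives Δ = (-1.067, 0.700).

(-1.067, 0.700)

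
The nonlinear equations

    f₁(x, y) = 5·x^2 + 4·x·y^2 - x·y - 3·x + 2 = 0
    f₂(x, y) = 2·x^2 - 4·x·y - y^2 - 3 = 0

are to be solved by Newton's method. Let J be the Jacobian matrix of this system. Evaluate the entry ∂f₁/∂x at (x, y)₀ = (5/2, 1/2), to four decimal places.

∂f₁/∂x = 10·x + 4·y^2 - y - 3.
At (5/2, 1/2) this is 22.5000.

22.5000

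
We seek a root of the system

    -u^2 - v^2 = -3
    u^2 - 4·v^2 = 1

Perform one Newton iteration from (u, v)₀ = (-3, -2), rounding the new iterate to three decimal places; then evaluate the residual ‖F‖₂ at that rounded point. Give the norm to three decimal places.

At (-3, -2): F = (-10.000, -8.000).
Jacobian J = [[-2·u, -2·v], [2·u, -8·v]].
At the point, J = [[6.000, 4.000], [-6.000, 16.000]] (det J = 120.000).
Solving J·Δ = −F gives Δ = (1.067, 0.900).
Then the next iterate is (u, v)₁ = (-1.933, -1.100).
Re-evaluating at (-1.933, -1.100): F = (-1.94649, -2.10351), so ‖F‖₂ = 2.866.

2.866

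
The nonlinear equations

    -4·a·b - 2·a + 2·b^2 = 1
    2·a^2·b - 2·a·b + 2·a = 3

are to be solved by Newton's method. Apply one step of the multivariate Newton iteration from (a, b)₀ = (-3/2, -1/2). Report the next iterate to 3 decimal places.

At (-3/2, -1/2): F = (-0.500, -9.750).
Jacobian J = [[-4·b - 2, -4·a + 4·b], [4·a·b - 2·b + 2, 2·a^2 - 2·a]].
At the point, J = [[0.000, 4.000], [6.000, 7.500]] (det J = -24.000).
Solving J·Δ = −F gives Δ = (1.469, 0.125).
Then the next iterate is (a, b)₁ = (-0.031, -0.375).

(-0.031, -0.375)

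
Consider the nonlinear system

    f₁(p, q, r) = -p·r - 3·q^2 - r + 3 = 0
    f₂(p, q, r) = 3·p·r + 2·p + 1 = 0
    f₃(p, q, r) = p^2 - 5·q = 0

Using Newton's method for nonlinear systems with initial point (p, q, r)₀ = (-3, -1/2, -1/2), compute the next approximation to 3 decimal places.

At (-3, -1/2, -1/2): F = (1.250, -0.500, 11.500).
Jacobian J = [[-r, -6·q, -p - 1], [3·r + 2, 0, 3·p], [2·p, -5, 0]].
At the point, J = [[0.500, 3.000, 2.000], [0.500, 0.000, -9.000], [-6.000, -5.000, 0.000]] (det J = 134.500).
Solving J·Δ = −F gives Δ = (2.690, -0.928, 0.094).
Then the next iterate is (p, q, r)₁ = (-0.310, -1.428, -0.406).

(-0.310, -1.428, -0.406)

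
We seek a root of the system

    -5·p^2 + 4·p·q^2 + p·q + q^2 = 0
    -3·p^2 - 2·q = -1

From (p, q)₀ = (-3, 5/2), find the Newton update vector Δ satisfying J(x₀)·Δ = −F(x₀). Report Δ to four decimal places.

(1.6744, -0.4306)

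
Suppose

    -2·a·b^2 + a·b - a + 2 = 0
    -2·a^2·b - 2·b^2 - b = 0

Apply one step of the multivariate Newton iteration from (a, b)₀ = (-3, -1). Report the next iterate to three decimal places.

At (-3, -1): F = (14.000, 17.000).
Jacobian J = [[-2·b^2 + b - 1, -4·a·b + a], [-4·a·b, -2·a^2 - 4·b - 1]].
At the point, J = [[-4.000, -15.000], [-12.000, -15.000]] (det J = -120.000).
Solving J·Δ = −F gives Δ = (0.375, 0.833).
Then the next iterate is (a, b)₁ = (-2.625, -0.167).

(-2.625, -0.167)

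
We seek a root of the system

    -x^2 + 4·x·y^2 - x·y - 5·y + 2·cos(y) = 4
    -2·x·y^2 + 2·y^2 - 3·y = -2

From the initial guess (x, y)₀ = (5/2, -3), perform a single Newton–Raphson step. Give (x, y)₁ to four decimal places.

At (5/2, -3): F = (100.270015, -16.0000).
Jacobian J = [[-2·x + 4·y^2 - y, 8·x·y - x - 2·sin(y) - 5], [-2·y^2, -4·x·y + 4·y - 3]].
At the point, J = [[34.0000, -67.217760], [-18.0000, 15.0000]] (det J = -699.919680).
Solving J·Δ = −F gives Δ = (0.6123, 1.8014).
Then the next iterate is (x, y)₁ = (3.1123, -1.1986).

(3.1123, -1.1986)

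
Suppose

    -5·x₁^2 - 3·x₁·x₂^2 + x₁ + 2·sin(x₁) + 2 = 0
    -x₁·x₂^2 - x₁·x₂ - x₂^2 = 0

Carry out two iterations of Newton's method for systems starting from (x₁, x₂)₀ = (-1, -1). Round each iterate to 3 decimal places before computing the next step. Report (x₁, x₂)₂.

At (-1, -1): F = (-2.68294, -1.000).
Jacobian J = [[-10·x₁ - 3·x₂^2 + 2·cos(x₁) + 1, -6·x₁·x₂], [-x₂^2 - x₂, -2·x₁·x₂ - x₁ - 2·x₂]].
At the point, J = [[9.08060, -6.000], [0.000, 1.000]] (det J = 9.08060).
Solving J·Δ = −F gives Δ = (0.956, 1.000).
Then the next iterate is (x₁, x₂)₁ = (-0.044, 0.000).
Round to (-0.044, 0.000) and repeat: F = (1.85835, 0.000), J = [[3.43806, 0.000], [0.000, 0.044]].
Δ = (-0.541, 0.000), so (x₁, x₂)₂ = (-0.585, 0.000).

(-0.585, 0.000)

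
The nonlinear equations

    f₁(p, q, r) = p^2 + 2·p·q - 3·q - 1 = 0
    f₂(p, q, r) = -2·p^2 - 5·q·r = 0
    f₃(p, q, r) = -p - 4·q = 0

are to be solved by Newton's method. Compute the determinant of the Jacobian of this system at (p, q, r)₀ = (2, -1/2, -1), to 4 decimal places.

J = [[2·p + 2·q, 2·p - 3, 0], [-4·p, -5·r, -5·q], [-1, -4, 0]].
At the point, J = [[3.0000, 1.0000, 0.0000], [-8.0000, 5.0000, 2.5000], [-1.0000, -4.0000, 0.0000]].
det J = 27.5000.

27.5000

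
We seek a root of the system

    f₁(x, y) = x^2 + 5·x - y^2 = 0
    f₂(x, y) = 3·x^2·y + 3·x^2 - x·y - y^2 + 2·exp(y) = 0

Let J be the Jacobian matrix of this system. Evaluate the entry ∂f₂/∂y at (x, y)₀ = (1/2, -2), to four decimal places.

4.5207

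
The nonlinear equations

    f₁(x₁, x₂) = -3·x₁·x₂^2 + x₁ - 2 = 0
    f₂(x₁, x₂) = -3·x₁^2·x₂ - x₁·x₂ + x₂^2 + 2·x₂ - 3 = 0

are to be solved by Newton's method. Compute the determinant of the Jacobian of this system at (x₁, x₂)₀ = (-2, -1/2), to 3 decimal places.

-35.250

J = [[-3·x₂^2 + 1, -6·x₁·x₂], [-6·x₁·x₂ - x₂, -3·x₁^2 - x₁ + 2·x₂ + 2]].
At the point, J = [[0.250, -6.000], [-5.500, -9.000]].
det J = -35.250.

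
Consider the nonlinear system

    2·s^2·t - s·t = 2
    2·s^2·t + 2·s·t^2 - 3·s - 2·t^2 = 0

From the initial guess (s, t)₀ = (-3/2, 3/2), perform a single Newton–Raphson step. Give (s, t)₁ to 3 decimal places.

At (-3/2, 3/2): F = (7.000, 0.000).
Jacobian J = [[4·s·t - t, 2·s^2 - s], [4·s·t + 2·t^2 - 3, 2·s^2 + 4·s·t - 4·t]].
At the point, J = [[-10.500, 6.000], [-7.500, -10.500]] (det J = 155.250).
Solving J·Δ = −F gives Δ = (0.473, -0.338).
Then the next iterate is (s, t)₁ = (-1.027, 1.162).

(-1.027, 1.162)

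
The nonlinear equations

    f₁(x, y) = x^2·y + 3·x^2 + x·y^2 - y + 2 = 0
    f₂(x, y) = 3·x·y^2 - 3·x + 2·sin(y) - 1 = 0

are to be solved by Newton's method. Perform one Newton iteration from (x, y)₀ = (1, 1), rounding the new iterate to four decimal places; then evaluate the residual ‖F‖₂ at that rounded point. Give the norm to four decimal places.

At (1, 1): F = (6.0000, 0.682942).
Jacobian J = [[2·x·y + 6·x + y^2, x^2 + 2·x·y - 1], [3·y^2 - 3, 6·x·y + 2·cos(y)]].
At the point, J = [[9.0000, 2.0000], [0.0000, 7.080605]] (det J = 63.725442).
Solving J·Δ = −F gives Δ = (-0.6452, -0.0965).
Then the next iterate is (x, y)₁ = (0.3548, 0.9035).
Re-evaluating at (0.3548, 0.9035): F = (1.877512, 0.375478), so ‖F‖₂ = 1.9147.

1.9147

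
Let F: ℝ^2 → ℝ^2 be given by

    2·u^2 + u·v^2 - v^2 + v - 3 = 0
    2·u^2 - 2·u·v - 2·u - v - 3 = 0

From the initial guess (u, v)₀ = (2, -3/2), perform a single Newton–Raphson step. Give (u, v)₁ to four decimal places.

(1.6466, -0.4361)

At (2, -3/2): F = (5.7500, 8.5000).
Jacobian J = [[4·u + v^2, 2·u·v - 2·v + 1], [4·u - 2·v - 2, -2·u - 1]].
At the point, J = [[10.2500, -2.0000], [9.0000, -5.0000]] (det J = -33.2500).
Solving J·Δ = −F gives Δ = (-0.3534, 1.0639).
Then the next iterate is (u, v)₁ = (1.6466, -0.4361).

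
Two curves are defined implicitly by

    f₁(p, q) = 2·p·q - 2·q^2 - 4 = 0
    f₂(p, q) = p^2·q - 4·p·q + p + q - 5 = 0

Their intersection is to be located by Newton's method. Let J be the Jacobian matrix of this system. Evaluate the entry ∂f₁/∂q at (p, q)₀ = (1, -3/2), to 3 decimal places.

∂f₁/∂q = 2·p - 4·q.
At (1, -3/2) this is 8.000.

8.000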